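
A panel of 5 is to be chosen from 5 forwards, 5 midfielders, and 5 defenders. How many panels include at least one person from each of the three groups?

2250

With no constraint there are C(15,5) = 3003 possible selections.
Subtract selections that omit an entire group: no forwards → C(10,5) = 252; no midfielders → C(10,5) = 252; no defenders → C(10,5) = 252.
Add back selections omitting two groups (i.e. drawn from a single group): C(5,5) + C(5,5) + C(5,5) = 3.
By inclusion–exclusion: 3003 − 756 + 3 = 2250.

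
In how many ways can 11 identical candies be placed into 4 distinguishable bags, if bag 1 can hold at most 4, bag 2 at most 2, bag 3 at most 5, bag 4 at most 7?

71

Ignoring the caps, the number of non-negative solutions to x_1+…+x_4 = 11 is C(14,3) = 364.
Subtract solutions that violate a single cap (substitute x_i' = x_i − (cap_i+1)): x_1 ≥ 5 gives C(9,3) = 84; x_2 ≥ 3 gives C(11,3) = 165; x_3 ≥ 6 gives C(8,3) = 56; x_4 ≥ 8 gives C(6,3) = 20. Together 325.
Add back pairs where two caps are both exceeded: 20 + 1 + 0 + 10 + 1 + 0 = 32.
By inclusion–exclusion the count is 364 − 325 + 32 = 71.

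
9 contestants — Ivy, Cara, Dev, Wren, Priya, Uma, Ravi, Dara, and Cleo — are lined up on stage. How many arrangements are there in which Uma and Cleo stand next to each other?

Glue Uma and Cleo into one block (2 internal orders), leaving 8 units to arrange in a row.
So the count is 2·(8)! = 80640.

80640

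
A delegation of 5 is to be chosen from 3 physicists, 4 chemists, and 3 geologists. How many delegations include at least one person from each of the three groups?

With no constraint there are C(10,5) = 252 possible selections.
Subtract selections that omit an entire group: no physicists → C(7,5) = 21; no chemists → C(6,5) = 6; no geologists → C(7,5) = 21.
Add back selections omitting two groups (i.e. drawn from a single group): C(3,5) + C(4,5) + C(3,5) = 0.
By inclusion–exclusion: 252 − 48 + 0 = 204.

204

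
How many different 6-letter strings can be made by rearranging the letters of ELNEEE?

30

ELNEEE has 6 letters with E appearing 4 times.
The number of distinct arrangements is 6!/(4!) = 720/24 = 30.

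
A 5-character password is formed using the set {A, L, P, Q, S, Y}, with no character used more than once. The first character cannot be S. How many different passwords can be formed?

600

The first character has 6−1 = 5 choices (anything except S).
The remaining 4 characters are filled from the other 5 symbols without repetition: 5 × 4 × 3 × 2 = 120.
Total: 5 × 120 = 600.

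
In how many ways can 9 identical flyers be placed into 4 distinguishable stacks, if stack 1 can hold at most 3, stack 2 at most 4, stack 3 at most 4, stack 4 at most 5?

76

By stars and bars, unrestricted non-negative solutions to x_1+…+x_4 = 9 number C(9+3,3) = 220.
Subtract solutions that violate a single cap (substitute x_i' = x_i − (cap_i+1)): x_1 ≥ 4 gives C(8,3) = 56; x_2 ≥ 5 gives C(7,3) = 35; x_3 ≥ 5 gives C(7,3) = 35; x_4 ≥ 6 gives C(6,3) = 20. Together 146.
Add back pairs where two caps are both exceeded: 1 + 1 + 0 + 0 + 0 + 0 = 2.
By inclusion–exclusion the count is 220 − 146 + 2 = 76.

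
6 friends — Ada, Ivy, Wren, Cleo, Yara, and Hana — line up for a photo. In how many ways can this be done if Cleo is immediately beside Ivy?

Treat {Cleo, Ivy} as a single unit. There are 5 units to order, and the pair itself can be ordered 2 ways.
So the count is 2·(5)! = 240.

240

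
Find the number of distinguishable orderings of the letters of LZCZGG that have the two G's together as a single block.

Treat the 2 copies of G as a single block. The multiset to arrange is then {GG, C, L, Z, Z}, 5 items in all.
That gives (5)!/(2!) = 60 arrangements.

60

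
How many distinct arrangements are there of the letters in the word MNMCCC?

60

MNMCCC has 6 letters with C appearing 3 times and M appearing twice.
So there are 6! / (3!·2!) = 60 distinguishable arrangements.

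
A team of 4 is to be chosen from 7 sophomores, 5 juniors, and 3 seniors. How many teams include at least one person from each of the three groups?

With no constraint there are C(15,4) = 1365 possible selections.
Selections missing a whole group: no sophomores → C(8,4) = 70; no juniors → C(10,4) = 210; no seniors → C(12,4) = 495.
Add back selections omitting two groups (i.e. drawn from a single group): C(7,4) + C(5,4) + C(3,4) = 40.
By inclusion–exclusion: 1365 − 775 + 40 = 630.

630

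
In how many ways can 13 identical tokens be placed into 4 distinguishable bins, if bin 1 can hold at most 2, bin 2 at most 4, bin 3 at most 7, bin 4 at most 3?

Without the upper bounds there are C(16,3) = 560 ways to split 13 among 4 bins.
Subtract solutions that violate a single cap (substitute x_i' = x_i − (cap_i+1)): x_1 ≥ 3 gives C(13,3) = 286; x_2 ≥ 5 gives C(11,3) = 165; x_3 ≥ 8 gives C(8,3) = 56; x_4 ≥ 4 gives C(12,3) = 220. Together 727.
Add back pairs where two caps are both exceeded: 56 + 10 + 84 + 1 + 35 + 4 = 190.
Subtract triples: 0 + 4 + 0 + 0 = 4.
By inclusion–exclusion the count is 560 − 727 + 190 − 4 = 19.

19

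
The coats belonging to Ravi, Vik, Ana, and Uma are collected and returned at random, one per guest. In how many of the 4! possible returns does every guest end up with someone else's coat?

9

Count assignments avoiding every fixed point. For any j of the 4 guests fixed to their own coat, the other 4−j can be arranged in (4−j)! ways.
By inclusion–exclusion this is Σ_{j=0}^{4} (−1)^j C(4,j)·(4−j)!.
Computing: 24 − 24 + 12 − 4 + 1 = 9.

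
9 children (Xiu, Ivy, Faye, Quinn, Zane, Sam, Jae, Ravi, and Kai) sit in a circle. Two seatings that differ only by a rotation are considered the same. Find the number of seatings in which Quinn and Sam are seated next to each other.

Treat {Quinn, Sam} as one unit (2 internal orders) and seat the resulting 8 units around the table: (7)! circular arrangements.
So 2 × (7)! = 2 × 5040 = 10080.

10080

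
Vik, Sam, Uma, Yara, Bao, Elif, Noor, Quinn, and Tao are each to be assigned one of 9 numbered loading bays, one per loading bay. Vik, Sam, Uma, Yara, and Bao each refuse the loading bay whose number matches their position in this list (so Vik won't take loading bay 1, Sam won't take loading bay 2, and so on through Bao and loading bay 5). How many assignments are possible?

Let Aᵢ (for 1 ≤ i ≤ 5) be the placements that put person i in their forbidden loading bay. Any j of these fix j positions, leaving (9−j)! ways to fill the rest, and there are C(5,j) ways to pick which j.
By inclusion–exclusion, the number of valid placements is Σ_{j=0}^{5} (−1)^j C(5,j)·(9−j)!.
Computing: 362880 − 201600 + 50400 − 7200 + 600 − 24 = 205056.

205056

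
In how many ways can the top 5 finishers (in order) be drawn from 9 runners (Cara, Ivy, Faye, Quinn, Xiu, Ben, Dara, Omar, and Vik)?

This is an ordered selection of 5 from 9: P(9,5).
That gives 9 × 8 × 7 × 6 × 5 = 15120.

15120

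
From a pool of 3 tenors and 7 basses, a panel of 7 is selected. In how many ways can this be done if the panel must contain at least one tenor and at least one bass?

119

Unrestricted: C(10,7) = 120 ways to pick any 7 of the 10.
Selections missing a whole group: no tenors → C(7,7) = 1; no basses → C(3,7) = 0.
Both groups omitted at once is impossible, so 120 − 1 = 119.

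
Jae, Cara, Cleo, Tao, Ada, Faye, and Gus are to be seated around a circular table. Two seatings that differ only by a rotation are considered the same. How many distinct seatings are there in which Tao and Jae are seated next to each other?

Glue Tao and Jae into a block (2 internal orders). Seating 6 units around a circle gives (5)! arrangements.
So 2 × (5)! = 2 × 120 = 240.

240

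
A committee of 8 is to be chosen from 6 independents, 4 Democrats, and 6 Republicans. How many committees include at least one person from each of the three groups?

Total 8-person selections from all 16: C(16,8) = 12870.
Subtract selections that omit an entire group: no independents → C(10,8) = 45; no Democrats → C(12,8) = 495; no Republicans → C(10,8) = 45.
Add back selections omitting two groups (i.e. drawn from a single group): C(6,8) + C(4,8) + C(6,8) = 0.
By inclusion–exclusion: 12870 − 585 + 0 = 12285.

12285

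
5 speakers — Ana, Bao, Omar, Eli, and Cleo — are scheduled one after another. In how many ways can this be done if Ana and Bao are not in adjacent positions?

72

There are 5! = 120 arrangements in all. If Ana and Bao are adjacent, merging them into one block gives 2·(4)! = 48 arrangements.
So 120 − 48 = 72 arrangements keep them apart.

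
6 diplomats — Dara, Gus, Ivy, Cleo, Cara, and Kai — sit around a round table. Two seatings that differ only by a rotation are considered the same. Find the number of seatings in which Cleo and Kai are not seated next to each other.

72

All circular seatings of 6 people number (5)! = 120.
Those with Cleo next to Kai: fuse the pair into one unit and seat 5 units around a circle — 2·(4)! = 48.
Subtracting, 120 − 48 = 72.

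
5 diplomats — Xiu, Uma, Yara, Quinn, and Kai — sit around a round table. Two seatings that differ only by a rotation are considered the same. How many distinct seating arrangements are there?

Around a circle, 5 distinct people have 5!/5 = (4)! = 24 rotationally distinct seatings.

24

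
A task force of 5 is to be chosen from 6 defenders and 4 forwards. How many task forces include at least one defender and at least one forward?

246

With no constraint there are C(10,5) = 252 possible selections.
Subtract selections that omit an entire group: no defenders → C(4,5) = 0; no forwards → C(6,5) = 6.
Both groups omitted at once is impossible, so 252 − 6 = 246.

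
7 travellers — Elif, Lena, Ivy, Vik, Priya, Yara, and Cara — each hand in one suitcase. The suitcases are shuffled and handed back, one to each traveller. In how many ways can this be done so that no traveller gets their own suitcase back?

This is the derangement count D_7: permutations of 7 items with no fixed point.
By inclusion–exclusion this is Σ_{j=0}^{7} (−1)^j C(7,j)·(7−j)!.
Computing: 5040 − 5040 + 2520 − 840 + 210 − 42 + 7 − 1 = 1854.

1854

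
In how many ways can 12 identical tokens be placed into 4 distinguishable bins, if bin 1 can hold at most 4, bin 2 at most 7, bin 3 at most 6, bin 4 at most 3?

By stars and bars, unrestricted non-negative solutions to x_1+…+x_4 = 12 number C(12+3,3) = 455.
Subtract solutions that violate a single cap (substitute x_i' = x_i − (cap_i+1)): x_1 ≥ 5 gives C(10,3) = 120; x_2 ≥ 8 gives C(7,3) = 35; x_3 ≥ 7 gives C(8,3) = 56; x_4 ≥ 4 gives C(11,3) = 165. Together 376.
Add back pairs where two caps are both exceeded: 0 + 1 + 20 + 0 + 1 + 4 = 26.
By inclusion–exclusion the count is 455 − 376 + 26 = 105.

105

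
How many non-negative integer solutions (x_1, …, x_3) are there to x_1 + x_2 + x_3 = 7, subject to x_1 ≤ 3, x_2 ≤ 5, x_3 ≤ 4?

Ignoring the caps, the number of non-negative solutions to x_1+…+x_3 = 7 is C(9,2) = 36.
Subtract solutions that violate a single cap (substitute x_i' = x_i − (cap_i+1)): x_1 ≥ 4 gives C(5,2) = 10; x_2 ≥ 6 gives C(3,2) = 3; x_3 ≥ 5 gives C(4,2) = 6. Together 19.
No two caps can be exceeded simultaneously, so the pair terms are all 0.
By inclusion–exclusion the count is 36 − 19 + 0 = 17.

17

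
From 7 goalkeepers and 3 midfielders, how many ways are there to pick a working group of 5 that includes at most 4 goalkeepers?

Split by how many goalkeepers are chosen (0 through 4).
Sum: C(7,0)·C(3,5) + C(7,1)·C(3,4) + C(7,2)·C(3,3) + C(7,3)·C(3,2) + C(7,4)·C(3,1) = 0 + 0 + 21 + 105 + 105 = 231.

231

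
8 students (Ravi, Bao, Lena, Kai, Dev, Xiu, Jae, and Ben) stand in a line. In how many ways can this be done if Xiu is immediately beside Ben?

Treat {Xiu, Ben} as a single unit. There are 7 units to order, and the pair itself can be ordered 2 ways.
So the count is 2·(7)! = 10080.

10080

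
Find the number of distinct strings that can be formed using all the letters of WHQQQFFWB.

Letter multiplicities in WHQQQFFWB: B×1, F×2, H×1, Q×3, W×2.
So there are 9! / (3!·2!·2!) = 15120 distinguishable arrangements.

15120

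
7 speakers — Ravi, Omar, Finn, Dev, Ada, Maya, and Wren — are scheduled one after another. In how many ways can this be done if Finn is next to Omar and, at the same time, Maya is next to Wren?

480

Treat {Finn,Omar} as one block (2 orders) and {Maya,Wren} as another (2 orders).
That leaves 5 units to arrange: 2 × 2 × 5! = 4 × 120 = 480.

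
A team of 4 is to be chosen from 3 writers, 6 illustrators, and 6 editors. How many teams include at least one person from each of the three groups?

Total 4-person selections from all 15: C(15,4) = 1365.
Subtract selections that omit an entire group: no writers → C(12,4) = 495; no illustrators → C(9,4) = 126; no editors → C(9,4) = 126.
Add back selections omitting two groups (i.e. drawn from a single group): C(3,4) + C(6,4) + C(6,4) = 30.
By inclusion–exclusion: 1365 − 747 + 30 = 648.

648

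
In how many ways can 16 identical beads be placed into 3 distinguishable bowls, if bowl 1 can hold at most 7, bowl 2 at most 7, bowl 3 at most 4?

By stars and bars, unrestricted non-negative solutions to x_1+…+x_3 = 16 number C(16+2,2) = 153.
Subtract solutions that violate a single cap (substitute x_i' = x_i − (cap_i+1)): x_1 ≥ 8 gives C(10,2) = 45; x_2 ≥ 8 gives C(10,2) = 45; x_3 ≥ 5 gives C(13,2) = 78. Together 168.
Add back pairs where two caps are both exceeded: 1 + 10 + 10 = 21.
By inclusion–exclusion the count is 153 − 168 + 21 = 6.

6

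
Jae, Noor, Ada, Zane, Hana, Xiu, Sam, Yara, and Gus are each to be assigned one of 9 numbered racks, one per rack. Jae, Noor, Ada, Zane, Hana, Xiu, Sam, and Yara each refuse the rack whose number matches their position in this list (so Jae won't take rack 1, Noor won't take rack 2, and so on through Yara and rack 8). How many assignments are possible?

148329

Let Aᵢ (for 1 ≤ i ≤ 8) be the placements that put person i in their forbidden rack. Any j of these fix j positions, leaving (9−j)! ways to fill the rest, and there are C(8,j) ways to pick which j.
By inclusion–exclusion, the number of valid placements is Σ_{j=0}^{8} (−1)^j C(8,j)·(9−j)!.
Computing: 362880 − 322560 + 141120 − 40320 + 8400 − 1344 + 168 − 16 + 1 = 148329.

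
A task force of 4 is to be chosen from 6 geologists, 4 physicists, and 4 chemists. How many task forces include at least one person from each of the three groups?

Unrestricted: C(14,4) = 1001 ways to pick any 4 of the 14.
Selections missing a whole group: no geologists → C(8,4) = 70; no physicists → C(10,4) = 210; no chemists → C(10,4) = 210.
Add back selections omitting two groups (i.e. drawn from a single group): C(6,4) + C(4,4) + C(4,4) = 17.
By inclusion–exclusion: 1001 − 490 + 17 = 528.

528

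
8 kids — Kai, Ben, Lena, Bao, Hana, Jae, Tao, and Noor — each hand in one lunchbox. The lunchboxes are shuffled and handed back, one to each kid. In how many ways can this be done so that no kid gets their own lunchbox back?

This is the derangement count D_8: permutations of 8 items with no fixed point.
By inclusion–exclusion this is Σ_{j=0}^{8} (−1)^j C(8,j)·(8−j)!.
Computing: 40320 − 40320 + 20160 − 6720 + 1680 − 336 + 56 − 8 + 1 = 14833.

14833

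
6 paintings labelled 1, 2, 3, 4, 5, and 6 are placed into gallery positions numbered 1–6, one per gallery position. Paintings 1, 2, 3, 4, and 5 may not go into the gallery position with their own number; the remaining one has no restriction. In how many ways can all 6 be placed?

309

Let Aᵢ (for 1 ≤ i ≤ 5) be the placements that put painting i in its forbidden gallery position. Any j of these fix j positions, leaving (6−j)! ways to fill the rest, and there are C(5,j) ways to pick which j.
By inclusion–exclusion, the number of valid placements is Σ_{j=0}^{5} (−1)^j C(5,j)·(6−j)!.
Computing: 720 − 600 + 240 − 60 + 10 − 1 = 309.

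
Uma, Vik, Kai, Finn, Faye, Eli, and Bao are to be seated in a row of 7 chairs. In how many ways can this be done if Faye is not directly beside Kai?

3600

Of the 7! = 5040 arrangements, those with Faye and Kai adjacent number 2 × 6! = 1440 (treat the pair as a block with 2 internal orders).
Complementary counting: 5040 − 1440 = 3600.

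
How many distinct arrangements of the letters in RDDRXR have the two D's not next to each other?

Total arrangements of RDDRXR: 6!/(3!·2!) = 60.
If the two D's are adjacent, glue them into one block, leaving 5 items to arrange: (5)!/(3!) = 20 ways.
Hence 60 − 20 = 40.

40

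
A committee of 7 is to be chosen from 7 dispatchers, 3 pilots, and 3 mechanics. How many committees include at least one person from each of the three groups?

Unrestricted: C(13,7) = 1716 ways to pick any 7 of the 13.
Subtract selections that omit an entire group: no dispatchers → C(6,7) = 0; no pilots → C(10,7) = 120; no mechanics → C(10,7) = 120.
Add back selections omitting two groups (i.e. drawn from a single group): C(7,7) + C(3,7) + C(3,7) = 1.
By inclusion–exclusion: 1716 − 240 + 1 = 1477.

1477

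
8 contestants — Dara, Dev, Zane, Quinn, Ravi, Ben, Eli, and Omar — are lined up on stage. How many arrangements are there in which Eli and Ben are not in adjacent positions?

Of the 8! = 40320 arrangements, those with Eli and Ben adjacent number 2 × 7! = 10080 (treat the pair as a block with 2 internal orders).
So 40320 − 10080 = 30240 arrangements keep them apart.

30240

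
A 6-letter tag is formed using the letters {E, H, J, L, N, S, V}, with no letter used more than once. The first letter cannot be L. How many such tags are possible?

The first letter has 7−1 = 6 choices (anything except L).
The remaining 5 letters are filled from the other 6 symbols without repetition: 6 × 5 × 4 × 3 × 2 = 720.
Total: 6 × 720 = 4320.

4320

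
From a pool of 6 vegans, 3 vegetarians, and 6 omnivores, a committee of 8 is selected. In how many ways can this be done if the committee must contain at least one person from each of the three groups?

5922

Unrestricted: C(15,8) = 6435 ways to pick any 8 of the 15.
Subtract selections that omit an entire group: no vegans → C(9,8) = 9; no vegetarians → C(12,8) = 495; no omnivores → C(9,8) = 9.
Add back selections omitting two groups (i.e. drawn from a single group): C(6,8) + C(3,8) + C(6,8) = 0.
By inclusion–exclusion: 6435 − 513 + 0 = 5922.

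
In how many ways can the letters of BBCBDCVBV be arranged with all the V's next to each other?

840

Treat the 2 copies of V as a single block. The multiset to arrange is then {VV, B, B, B, B, C, C, D}, 8 items in all.
That gives (8)!/(4!·2!) = 840 arrangements.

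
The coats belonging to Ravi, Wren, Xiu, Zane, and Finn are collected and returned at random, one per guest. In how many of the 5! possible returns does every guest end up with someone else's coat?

This is the derangement count D_5: permutations of 5 items with no fixed point.
By inclusion–exclusion this is Σ_{j=0}^{5} (−1)^j C(5,j)·(5−j)!.
Computing: 120 − 120 + 60 − 20 + 5 − 1 = 44.

44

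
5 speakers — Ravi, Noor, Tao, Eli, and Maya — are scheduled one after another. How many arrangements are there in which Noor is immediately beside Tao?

48

Glue Noor and Tao into one block (2 internal orders), leaving 4 units to arrange in a row.
That gives 2 × 4! = 2 × 24 = 48.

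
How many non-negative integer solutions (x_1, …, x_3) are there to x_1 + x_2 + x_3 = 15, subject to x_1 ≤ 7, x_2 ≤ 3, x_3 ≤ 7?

By stars and bars, unrestricted non-negative solutions to x_1+…+x_3 = 15 number C(15+2,2) = 136.
Subtract solutions that violate a single cap (substitute x_i' = x_i − (cap_i+1)): x_1 ≥ 8 gives C(9,2) = 36; x_2 ≥ 4 gives C(13,2) = 78; x_3 ≥ 8 gives C(9,2) = 36. Together 150.
Add back pairs where two caps are both exceeded: 10 + 0 + 10 = 20.
By inclusion–exclusion the count is 136 − 150 + 20 = 6.

6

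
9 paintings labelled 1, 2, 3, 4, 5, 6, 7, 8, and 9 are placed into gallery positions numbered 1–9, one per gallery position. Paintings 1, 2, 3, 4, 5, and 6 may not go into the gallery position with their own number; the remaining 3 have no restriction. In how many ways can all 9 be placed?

183822

Let Aᵢ (for 1 ≤ i ≤ 6) be the placements that put painting i in its forbidden gallery position. Any j of these fix j positions, leaving (9−j)! ways to fill the rest, and there are C(6,j) ways to pick which j.
By inclusion–exclusion, the number of valid placements is Σ_{j=0}^{6} (−1)^j C(6,j)·(9−j)!.
Computing: 362880 − 241920 + 75600 − 14400 + 1800 − 144 + 6 = 183822.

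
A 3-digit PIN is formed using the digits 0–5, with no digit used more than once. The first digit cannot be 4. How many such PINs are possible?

100

The first digit has 6−1 = 5 choices (anything except 4).
The remaining 2 digits are filled from the other 5 symbols without repetition: 5 × 4 = 20.
Total: 5 × 20 = 100.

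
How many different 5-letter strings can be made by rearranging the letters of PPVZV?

30

PPVZV has 5 letters with P appearing twice and V appearing twice.
The number of distinct arrangements is 5!/(2!·2!) = 120/4 = 30.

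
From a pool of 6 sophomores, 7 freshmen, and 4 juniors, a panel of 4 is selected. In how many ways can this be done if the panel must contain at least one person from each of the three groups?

1176

Total 4-person selections from all 17: C(17,4) = 2380.
Subtract selections that omit an entire group: no sophomores → C(11,4) = 330; no freshmen → C(10,4) = 210; no juniors → C(13,4) = 715.
Add back selections omitting two groups (i.e. drawn from a single group): C(6,4) + C(7,4) + C(4,4) = 51.
By inclusion–exclusion: 2380 − 1255 + 51 = 1176.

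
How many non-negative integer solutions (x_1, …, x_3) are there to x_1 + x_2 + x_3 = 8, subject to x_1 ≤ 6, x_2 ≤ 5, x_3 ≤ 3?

21

Without the upper bounds there are C(10,2) = 45 ways to split 8 among 3 variables.
Subtract solutions that violate a single cap (substitute x_i' = x_i − (cap_i+1)): x_1 ≥ 7 gives C(3,2) = 3; x_2 ≥ 6 gives C(4,2) = 6; x_3 ≥ 4 gives C(6,2) = 15. Together 24.
No two caps can be exceeded simultaneously, so the pair terms are all 0.
By inclusion–exclusion the count is 45 − 24 + 0 = 21.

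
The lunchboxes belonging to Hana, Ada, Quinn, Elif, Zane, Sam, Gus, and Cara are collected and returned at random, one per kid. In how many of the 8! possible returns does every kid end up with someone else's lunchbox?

14833

This is the derangement count D_8: permutations of 8 items with no fixed point.
By inclusion–exclusion this is Σ_{j=0}^{8} (−1)^j C(8,j)·(8−j)!.
Computing: 40320 − 40320 + 20160 − 6720 + 1680 − 336 + 56 − 8 + 1 = 14833.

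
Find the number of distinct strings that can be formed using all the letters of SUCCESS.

Letter multiplicities in SUCCESS: C×2, E×1, S×3, U×1.
The number of distinct arrangements is 7!/(3!·2!) = 5040/12 = 420.

420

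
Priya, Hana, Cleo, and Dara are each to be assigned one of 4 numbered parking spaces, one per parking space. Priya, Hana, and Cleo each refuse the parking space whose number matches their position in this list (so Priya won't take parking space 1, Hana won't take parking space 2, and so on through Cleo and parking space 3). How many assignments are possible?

11

Let Aᵢ (for i ∈ {1, 2, 3}) be the placements that put person i in their forbidden parking space. Any j of these fix j positions, leaving (4−j)! ways to fill the rest, and there are C(3,j) ways to pick which j.
By inclusion–exclusion, the number of valid placements is Σ_{j=0}^{3} (−1)^j C(3,j)·(4−j)!.
Computing: 24 − 18 + 6 − 1 = 11.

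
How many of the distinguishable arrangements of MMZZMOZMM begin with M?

280

With the first slot taken by M, it remains to arrange the other 8 letters (MZZMOZMM).
Those 8 letters have M appearing 4 times and Z appearing 3 times, giving (8)!/(4!·3!) = 280.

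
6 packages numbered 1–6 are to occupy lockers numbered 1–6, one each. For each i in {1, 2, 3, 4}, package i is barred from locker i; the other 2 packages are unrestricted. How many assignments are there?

Let Aᵢ (for 1 ≤ i ≤ 4) be the placements that put package i in its forbidden locker. Any j of these fix j positions, leaving (6−j)! ways to fill the rest, and there are C(4,j) ways to pick which j.
By inclusion–exclusion, the number of valid placements is Σ_{j=0}^{4} (−1)^j C(4,j)·(6−j)!.
Computing: 720 − 480 + 144 − 24 + 2 = 362.

362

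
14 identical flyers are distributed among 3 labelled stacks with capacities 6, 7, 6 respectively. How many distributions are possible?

21

Ignoring the caps, the number of non-negative solutions to x_1+…+x_3 = 14 is C(16,2) = 120.
Subtract solutions that violate a single cap (substitute x_i' = x_i − (cap_i+1)): x_1 ≥ 7 gives C(9,2) = 36; x_2 ≥ 8 gives C(8,2) = 28; x_3 ≥ 7 gives C(9,2) = 36. Together 100.
Add back pairs where two caps are both exceeded: 0 + 1 + 0 = 1.
By inclusion–exclusion the count is 120 − 100 + 1 = 21.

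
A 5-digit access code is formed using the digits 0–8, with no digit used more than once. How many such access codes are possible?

This is a permutation of 5 out of 9: P(9,5) = 9!/4!.
9 × 8 × 7 × 6 × 5 = 15120.

15120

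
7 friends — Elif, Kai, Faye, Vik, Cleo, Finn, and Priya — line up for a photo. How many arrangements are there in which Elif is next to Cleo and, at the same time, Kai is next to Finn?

Treat {Elif,Cleo} as one block (2 orders) and {Kai,Finn} as another (2 orders).
That leaves 5 units to arrange: 2 × 2 × 5! = 4 × 120 = 480.

480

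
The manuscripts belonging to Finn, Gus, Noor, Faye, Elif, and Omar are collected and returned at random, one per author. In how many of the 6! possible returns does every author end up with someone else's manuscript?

This is the derangement count D_6: permutations of 6 items with no fixed point.
By inclusion–exclusion this is Σ_{j=0}^{6} (−1)^j C(6,j)·(6−j)!.
Computing: 720 − 720 + 360 − 120 + 30 − 6 + 1 = 265.

265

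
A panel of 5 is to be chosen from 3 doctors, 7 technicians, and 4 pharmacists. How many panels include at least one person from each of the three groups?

With no constraint there are C(14,5) = 2002 possible selections.
Subtract selections that omit an entire group: no doctors → C(11,5) = 462; no technicians → C(7,5) = 21; no pharmacists → C(10,5) = 252.
Add back selections omitting two groups (i.e. drawn from a single group): C(3,5) + C(7,5) + C(4,5) = 21.
By inclusion–exclusion: 2002 − 735 + 21 = 1288.

1288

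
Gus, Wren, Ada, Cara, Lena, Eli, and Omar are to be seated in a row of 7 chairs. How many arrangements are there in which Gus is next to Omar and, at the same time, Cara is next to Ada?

Treat {Gus,Omar} as one block (2 orders) and {Cara,Ada} as another (2 orders).
That leaves 5 units to arrange: 2 × 2 × 5! = 4 × 120 = 480.

480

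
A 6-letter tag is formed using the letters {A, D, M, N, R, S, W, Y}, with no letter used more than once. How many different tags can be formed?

This is a permutation of 6 out of 8: P(8,6) = 8!/2!.
8 × 7 × 6 × 5 × 4 × 3 = 20160.

20160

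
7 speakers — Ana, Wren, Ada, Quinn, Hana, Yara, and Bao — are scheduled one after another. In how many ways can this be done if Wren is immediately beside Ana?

Treat {Wren, Ana} as a single unit. There are 6 units to order, and the pair itself can be ordered 2 ways.
That gives 2 × 6! = 2 × 720 = 1440.

1440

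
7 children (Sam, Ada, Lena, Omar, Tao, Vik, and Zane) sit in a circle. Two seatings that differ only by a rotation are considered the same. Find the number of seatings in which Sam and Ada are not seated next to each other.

480

Without the restriction there are (6)! = 720 seatings.
Seatings with Sam beside Ada: treat them as a block with 2 internal orders, giving 2 × (5)! = 240.
Subtracting, 720 − 240 = 480.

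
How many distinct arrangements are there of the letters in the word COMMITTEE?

45360

COMMITTEE has 9 letters with E appearing twice, M appearing twice, and T appearing twice.
Dividing 9! = 362880 by 2!·2!·2! = 8 for the repeated letters gives 45360.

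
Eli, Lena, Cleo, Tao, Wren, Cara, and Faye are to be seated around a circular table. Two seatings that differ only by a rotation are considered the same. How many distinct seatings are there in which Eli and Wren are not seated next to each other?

480

Without the restriction there are (6)! = 720 seatings.
Seatings with Eli beside Wren: treat them as a block with 2 internal orders, giving 2 × (5)! = 240.
Subtracting, 720 − 240 = 480.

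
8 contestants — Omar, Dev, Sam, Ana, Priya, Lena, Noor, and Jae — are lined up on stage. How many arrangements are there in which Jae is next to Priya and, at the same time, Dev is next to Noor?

Treat {Jae,Priya} as one block (2 orders) and {Dev,Noor} as another (2 orders).
That leaves 6 units to arrange: 2 × 2 × 6! = 4 × 720 = 2880.

2880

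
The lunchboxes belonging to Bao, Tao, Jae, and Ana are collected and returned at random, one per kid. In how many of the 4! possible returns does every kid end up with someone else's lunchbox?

This is the derangement count D_4: permutations of 4 items with no fixed point.
By inclusion–exclusion this is Σ_{j=0}^{4} (−1)^j C(4,j)·(4−j)!.
Computing: 24 − 24 + 12 − 4 + 1 = 9.

9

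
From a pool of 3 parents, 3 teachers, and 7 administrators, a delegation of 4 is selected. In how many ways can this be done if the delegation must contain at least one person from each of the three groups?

315

Unrestricted: C(13,4) = 715 ways to pick any 4 of the 13.
Subtract selections that omit an entire group: no parents → C(10,4) = 210; no teachers → C(10,4) = 210; no administrators → C(6,4) = 15.
Add back selections omitting two groups (i.e. drawn from a single group): C(3,4) + C(3,4) + C(7,4) = 35.
By inclusion–exclusion: 715 − 435 + 35 = 315.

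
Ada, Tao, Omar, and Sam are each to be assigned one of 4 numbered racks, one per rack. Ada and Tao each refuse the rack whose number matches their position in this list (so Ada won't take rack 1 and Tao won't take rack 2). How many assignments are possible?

Let Aᵢ (for i ∈ {1, 2}) be the placements that put person i in their forbidden rack. Any j of these fix j positions, leaving (4−j)! ways to fill the rest, and there are C(2,j) ways to pick which j.
By inclusion–exclusion, the number of valid placements is Σ_{j=0}^{2} (−1)^j C(2,j)·(4−j)!.
Computing: 24 − 12 + 2 = 14.

14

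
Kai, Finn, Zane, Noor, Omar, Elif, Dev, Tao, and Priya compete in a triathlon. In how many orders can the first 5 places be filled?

This is an ordered selection of 5 from 9: P(9,5).
That gives 9 × 8 × 7 × 6 × 5 = 15120.

15120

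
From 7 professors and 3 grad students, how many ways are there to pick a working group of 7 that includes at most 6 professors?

Split by how many professors are chosen (0 through 6).
Sum: C(7,0)·C(3,7) + C(7,1)·C(3,6) + C(7,2)·C(3,5) + C(7,3)·C(3,4) + C(7,4)·C(3,3) + C(7,5)·C(3,2) + C(7,6)·C(3,1) = 0 + 0 + 0 + 0 + 35 + 63 + 21 = 119.

119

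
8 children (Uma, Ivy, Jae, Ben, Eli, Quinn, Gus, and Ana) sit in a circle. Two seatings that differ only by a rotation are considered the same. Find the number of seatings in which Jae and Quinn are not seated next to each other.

All circular seatings of 8 people number (7)! = 5040.
Those with Jae next to Quinn: fuse the pair into one unit and seat 7 units around a circle — 2·(6)! = 1440.
Subtracting, 5040 − 1440 = 3600.

3600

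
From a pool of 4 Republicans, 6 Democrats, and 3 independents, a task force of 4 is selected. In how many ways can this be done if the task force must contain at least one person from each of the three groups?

Unrestricted: C(13,4) = 715 ways to pick any 4 of the 13.
Subtract selections that omit an entire group: no Republicans → C(9,4) = 126; no Democrats → C(7,4) = 35; no independents → C(10,4) = 210.
Add back selections omitting two groups (i.e. drawn from a single group): C(4,4) + C(6,4) + C(3,4) = 16.
By inclusion–exclusion: 715 − 371 + 16 = 360.

360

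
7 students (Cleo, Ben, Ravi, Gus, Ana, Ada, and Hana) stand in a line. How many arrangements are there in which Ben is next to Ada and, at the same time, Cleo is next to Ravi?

480

Treat {Ben,Ada} as one block (2 orders) and {Cleo,Ravi} as another (2 orders).
That leaves 5 units to arrange: 2 × 2 × 5! = 4 × 120 = 480.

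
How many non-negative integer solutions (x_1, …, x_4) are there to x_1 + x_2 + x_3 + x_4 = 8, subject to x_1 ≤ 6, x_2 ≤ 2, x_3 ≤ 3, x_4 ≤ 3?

44

Ignoring the caps, the number of non-negative solutions to x_1+…+x_4 = 8 is C(11,3) = 165.
Subtract solutions that violate a single cap (substitute x_i' = x_i − (cap_i+1)): x_1 ≥ 7 gives C(4,3) = 4; x_2 ≥ 3 gives C(8,3) = 56; x_3 ≥ 4 gives C(7,3) = 35; x_4 ≥ 4 gives C(7,3) = 35. Together 130.
Add back pairs where two caps are both exceeded: 0 + 0 + 0 + 4 + 4 + 1 = 9.
By inclusion–exclusion the count is 165 − 130 + 9 = 44.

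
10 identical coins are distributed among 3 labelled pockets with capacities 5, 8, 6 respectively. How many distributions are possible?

38

Ignoring the caps, the number of non-negative solutions to x_1+…+x_3 = 10 is C(12,2) = 66.
Subtract solutions that violate a single cap (substitute x_i' = x_i − (cap_i+1)): x_1 ≥ 6 gives C(6,2) = 15; x_2 ≥ 9 gives C(3,2) = 3; x_3 ≥ 7 gives C(5,2) = 10. Together 28.
No two caps can be exceeded simultaneously, so the pair terms are all 0.
By inclusion–exclusion the count is 66 − 28 + 0 = 38.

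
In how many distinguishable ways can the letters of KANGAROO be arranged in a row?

10080

KANGAROO has 8 letters with A appearing twice and O appearing twice.
So there are 8! / (2!·2!) = 10080 distinguishable arrangements.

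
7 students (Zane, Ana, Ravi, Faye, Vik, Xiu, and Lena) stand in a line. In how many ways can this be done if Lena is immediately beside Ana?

Place the 5 others and the Lena-Ana pair as 6 objects in a line; the pair has 2 internal arrangements.
That gives 2 × 6! = 2 × 720 = 1440.

1440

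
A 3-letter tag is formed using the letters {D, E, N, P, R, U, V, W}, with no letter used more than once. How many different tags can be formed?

This is a permutation of 3 out of 8: P(8,3) = 8!/5!.
8 × 7 × 6 = 336.

336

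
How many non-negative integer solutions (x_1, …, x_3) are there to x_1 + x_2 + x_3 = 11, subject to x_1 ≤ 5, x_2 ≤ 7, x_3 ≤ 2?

By stars and bars, unrestricted non-negative solutions to x_1+…+x_3 = 11 number C(11+2,2) = 78.
Subtract solutions that violate a single cap (substitute x_i' = x_i − (cap_i+1)): x_1 ≥ 6 gives C(7,2) = 21; x_2 ≥ 8 gives C(5,2) = 10; x_3 ≥ 3 gives C(10,2) = 45. Together 76.
Add back pairs where two caps are both exceeded: 0 + 6 + 1 = 7.
By inclusion–exclusion the count is 78 − 76 + 7 = 9.

9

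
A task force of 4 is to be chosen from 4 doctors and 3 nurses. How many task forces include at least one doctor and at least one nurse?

34

Total 4-person selections from all 7: C(7,4) = 35.
Subtract selections that omit an entire group: no doctors → C(3,4) = 0; no nurses → C(4,4) = 1.
Both groups omitted at once is impossible, so 35 − 1 = 34.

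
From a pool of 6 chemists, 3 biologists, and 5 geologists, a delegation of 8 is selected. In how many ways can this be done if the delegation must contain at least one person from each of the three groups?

With no constraint there are C(14,8) = 3003 possible selections.
Selections missing a whole group: no chemists → C(8,8) = 1; no biologists → C(11,8) = 165; no geologists → C(9,8) = 9.
Add back selections omitting two groups (i.e. drawn from a single group): C(6,8) + C(3,8) + C(5,8) = 0.
By inclusion–exclusion: 3003 − 175 + 0 = 2828.

2828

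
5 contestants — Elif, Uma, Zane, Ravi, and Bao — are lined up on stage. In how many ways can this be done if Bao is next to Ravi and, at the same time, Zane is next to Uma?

Treat {Bao,Ravi} as one block (2 orders) and {Zane,Uma} as another (2 orders).
That leaves 3 units to arrange: 2 × 2 × 3! = 4 × 6 = 24.

24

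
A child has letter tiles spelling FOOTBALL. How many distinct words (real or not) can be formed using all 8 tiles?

10080

Letter multiplicities in FOOTBALL: A×1, B×1, F×1, L×2, O×2, T×1.
So there are 8! / (2!·2!) = 10080 distinguishable arrangements.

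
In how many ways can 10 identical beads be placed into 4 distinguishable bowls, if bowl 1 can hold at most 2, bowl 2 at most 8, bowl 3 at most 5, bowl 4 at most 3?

68

By stars and bars, unrestricted non-negative solutions to x_1+…+x_4 = 10 number C(10+3,3) = 286.
Subtract solutions that violate a single cap (substitute x_i' = x_i − (cap_i+1)): x_1 ≥ 3 gives C(10,3) = 120; x_2 ≥ 9 gives C(4,3) = 4; x_3 ≥ 6 gives C(7,3) = 35; x_4 ≥ 4 gives C(9,3) = 84. Together 243.
Add back pairs where two caps are both exceeded: 0 + 4 + 20 + 0 + 0 + 1 = 25.
By inclusion–exclusion the count is 286 − 243 + 25 = 68.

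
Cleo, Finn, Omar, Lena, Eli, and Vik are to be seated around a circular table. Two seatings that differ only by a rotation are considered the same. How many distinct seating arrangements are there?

Around a circle, 6 distinct people have 6!/6 = (5)! = 120 rotationally distinct seatings.

120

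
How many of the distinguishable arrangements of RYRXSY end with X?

30

Fix X in the last position and arrange the remaining 5 letters.
Those 5 letters have R appearing twice and Y appearing twice, giving (5)!/(2!·2!) = 30.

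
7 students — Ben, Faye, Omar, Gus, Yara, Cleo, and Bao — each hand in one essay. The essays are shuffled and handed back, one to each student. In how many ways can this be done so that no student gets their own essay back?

1854

This is the derangement count D_7: permutations of 7 items with no fixed point.
By inclusion–exclusion this is Σ_{j=0}^{7} (−1)^j C(7,j)·(7−j)!.
Computing: 5040 − 5040 + 2520 − 840 + 210 − 42 + 7 − 1 = 1854.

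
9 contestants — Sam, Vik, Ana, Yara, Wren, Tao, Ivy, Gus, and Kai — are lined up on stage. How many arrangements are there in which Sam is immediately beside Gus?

Glue Sam and Gus into one block (2 internal orders), leaving 8 units to arrange in a row.
So the count is 2·(8)! = 80640.

80640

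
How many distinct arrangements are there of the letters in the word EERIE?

20

The 5 letters of EERIE have repeats: E appearing 3 times.
So there are 5! / (3!) = 20 distinguishable arrangements.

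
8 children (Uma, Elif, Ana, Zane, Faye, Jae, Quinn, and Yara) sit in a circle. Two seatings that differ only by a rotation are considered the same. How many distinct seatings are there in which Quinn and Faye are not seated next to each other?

All circular seatings of 8 people number (7)! = 5040.
Seatings with Quinn beside Faye: treat them as a block with 2 internal orders, giving 2 × (6)! = 1440.
Subtracting, 5040 − 1440 = 3600.

3600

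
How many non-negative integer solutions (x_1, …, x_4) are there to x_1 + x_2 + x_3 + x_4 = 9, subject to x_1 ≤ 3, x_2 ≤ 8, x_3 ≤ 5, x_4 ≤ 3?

91

Ignoring the caps, the number of non-negative solutions to x_1+…+x_4 = 9 is C(12,3) = 220.
Subtract solutions that violate a single cap (substitute x_i' = x_i − (cap_i+1)): x_1 ≥ 4 gives C(8,3) = 56; x_2 ≥ 9 gives C(3,3) = 1; x_3 ≥ 6 gives C(6,3) = 20; x_4 ≥ 4 gives C(8,3) = 56. Together 133.
Add back pairs where two caps are both exceeded: 0 + 0 + 4 + 0 + 0 + 0 = 4.
By inclusion–exclusion the count is 220 − 133 + 4 = 91.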